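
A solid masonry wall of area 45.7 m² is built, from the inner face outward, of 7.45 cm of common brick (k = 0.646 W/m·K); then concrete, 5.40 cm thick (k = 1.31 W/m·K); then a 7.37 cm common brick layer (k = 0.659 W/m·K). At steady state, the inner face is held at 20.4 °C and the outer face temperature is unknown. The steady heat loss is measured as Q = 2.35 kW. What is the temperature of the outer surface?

Series resistances:
  R_common brick = L/(kA) = 0.0745/(0.646·45.7) = 0.002524 K/W
  R_concrete = L/(kA) = 0.0540/(1.31·45.7) = 9.020×10^-4 K/W
  R_common brick = L/(kA) = 0.0737/(0.659·45.7) = 0.002447 K/W
ΣR = 0.005873 K/W
ΔT = Q·ΣR = 2350 × 0.005873 = 13.80 K
Heat flows outward, so T_out = T_in − ΔT = 20.4 − 13.80 = 6.60 °C

T_out = 6.60 °C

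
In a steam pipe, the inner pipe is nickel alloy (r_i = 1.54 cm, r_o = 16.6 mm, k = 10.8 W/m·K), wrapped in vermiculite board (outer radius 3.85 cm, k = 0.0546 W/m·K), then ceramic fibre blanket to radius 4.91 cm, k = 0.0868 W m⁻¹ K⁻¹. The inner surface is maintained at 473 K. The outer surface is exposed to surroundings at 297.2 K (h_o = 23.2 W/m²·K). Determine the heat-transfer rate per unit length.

Series thermal resistances, inner to outer:
  R'_nickel alloy = ln(0.0166/0.0154)/(2πk) = 0.07504/(2π·10.8) = 0.001106 m·K/W
  R'_vermiculite board = ln(0.0385/0.0166)/(2πk) = 0.8413/(2π·0.0546) = 2.452 m·K/W
  R'_ceramic fibre blanket = ln(0.0491/0.0385)/(2πk) = 0.2432/(2π·0.0868) = 0.4459 m·K/W
  R'_conv,out = 1/(2πr h) = 1/(2π·0.0491·23.2) = 0.1397 m·K/W
ΣR = 0.001106 + 2.452 + 0.4459 + 0.1397 = 3.039 m·K/W
Q' = ΔT/ΣR = (473 K − 297.2 K)/3.039 = 57.8 W/m

Q' = 57.8 W/m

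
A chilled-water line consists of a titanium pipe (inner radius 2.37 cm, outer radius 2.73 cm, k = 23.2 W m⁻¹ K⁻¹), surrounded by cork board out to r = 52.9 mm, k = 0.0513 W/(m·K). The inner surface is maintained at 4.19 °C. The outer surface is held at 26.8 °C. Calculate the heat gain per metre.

Q' = 11.0 W/m

Series thermal resistances, inner to outer:
  R'_titanium = ln(0.0273/0.0237)/(2πk) = 0.1414/(2π·23.2) = 9.701×10^-4 m·K/W
  R'_cork board = ln(0.0529/0.0273)/(2πk) = 0.6615/(2π·0.0513) = 2.052 m·K/W
ΣR = 9.701×10^-4 + 2.052 = 2.053 m·K/W
Q' = ΔT/ΣR = (4.19 °C − 26.8 °C)/2.053 = -11.0 W/m
(Negative Q' ⇒ heat flows inward; heat gain = 11.0 W/m.)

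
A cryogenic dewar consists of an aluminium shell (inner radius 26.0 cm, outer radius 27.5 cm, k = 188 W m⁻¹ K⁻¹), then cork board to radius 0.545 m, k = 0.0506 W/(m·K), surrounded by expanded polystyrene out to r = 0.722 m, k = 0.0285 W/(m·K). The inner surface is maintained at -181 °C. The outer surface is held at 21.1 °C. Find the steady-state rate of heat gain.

Treat each layer as a resistance in series:
  R_aluminium = (1/0.260 − 1/0.275)/(4πk) = 0.2098/(4π·188) = 8.880×10^-5 K/W
  R_cork board = (1/0.275 − 1/0.545)/(4πk) = 1.802/(4π·0.0506) = 2.833 K/W
  R_expanded polystyrene = (1/0.545 − 1/0.722)/(4πk) = 0.4498/(4π·0.0285) = 1.256 K/W
ΣR = 8.880×10^-5 + 2.833 + 1.256 = 4.089 K/W
Q = ΔT/ΣR = (-181 °C − 21.1 °C)/4.089 = -49.4 W
(Negative Q ⇒ heat flows inward; heat gain = 49.4 W.)

Q = 49.4 W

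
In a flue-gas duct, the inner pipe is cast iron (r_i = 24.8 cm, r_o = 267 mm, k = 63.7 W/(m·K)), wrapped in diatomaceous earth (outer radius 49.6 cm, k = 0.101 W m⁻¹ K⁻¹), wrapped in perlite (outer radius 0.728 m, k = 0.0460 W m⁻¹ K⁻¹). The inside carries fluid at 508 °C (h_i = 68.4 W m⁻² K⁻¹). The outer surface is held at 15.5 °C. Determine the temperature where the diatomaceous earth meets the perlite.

T = 298 °C

Treat each layer as a resistance in series:
  R'_conv,in = 1/(2πr h) = 1/(2π·0.248·68.4) = 0.009382 m·K/W
  R'_cast iron = ln(0.267/0.248)/(2πk) = 0.07382/(2π·63.7) = 1.844×10^-4 m·K/W
  R'_diatomaceous earth = ln(0.496/0.267)/(2πk) = 0.6193/(2π·0.101) = 0.9759 m·K/W
  R'_perlite = ln(0.728/0.496)/(2πk) = 0.3837/(2π·0.0460) = 1.328 m·K/W
ΣR = 0.009382 + 1.844×10^-4 + 0.9759 + 1.328 = 2.313 m·K/W
Q' = ΔT/ΣR = (508 °C − 15.5 °C)/2.313 = 212.9 W/m
From the inner boundary to the diatomaceous earth/perlite interface, ΣR_partial = 0.9855 m·K/W.
T_interface = T_in − Q'·ΣR_partial = 508 °C − (212.9)(0.9855) = 298 °C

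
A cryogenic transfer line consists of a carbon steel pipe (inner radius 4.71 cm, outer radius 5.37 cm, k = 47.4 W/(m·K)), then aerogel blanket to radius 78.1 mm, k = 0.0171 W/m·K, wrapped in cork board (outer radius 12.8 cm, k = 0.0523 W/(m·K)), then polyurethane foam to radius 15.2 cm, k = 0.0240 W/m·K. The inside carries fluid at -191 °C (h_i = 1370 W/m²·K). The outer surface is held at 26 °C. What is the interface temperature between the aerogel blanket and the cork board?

T = -67.5 °C

Series thermal resistances, inner to outer:
  R'_conv,in = 1/(2πr h) = 1/(2π·0.0471·1370) = 0.002466 m·K/W
  R'_carbon steel = ln(0.0537/0.0471)/(2πk) = 0.1311/(2π·47.4) = 4.403×10^-4 m·K/W
  R'_aerogel blanket = ln(0.0781/0.0537)/(2πk) = 0.3746/(2π·0.0171) = 3.486 m·K/W
  R'_cork board = ln(0.128/0.0781)/(2πk) = 0.4940/(2π·0.0523) = 1.503 m·K/W
  R'_polyurethane foam = ln(0.152/0.128)/(2πk) = 0.1719/(2π·0.0240) = 1.140 m·K/W
ΣR = 0.002466 + 4.403×10^-4 + 3.486 + 1.503 + 1.140 = 6.132 m·K/W
Q' = ΔT/ΣR = (-191 °C − 26 °C)/6.132 = -35.39 W/m
From the inner boundary to the aerogel blanket/cork board interface, ΣR_partial = 3.489 m·K/W.
T_interface = T_in − Q'·ΣR_partial = -191 °C − (-35.39)(3.489) = -67.5 °C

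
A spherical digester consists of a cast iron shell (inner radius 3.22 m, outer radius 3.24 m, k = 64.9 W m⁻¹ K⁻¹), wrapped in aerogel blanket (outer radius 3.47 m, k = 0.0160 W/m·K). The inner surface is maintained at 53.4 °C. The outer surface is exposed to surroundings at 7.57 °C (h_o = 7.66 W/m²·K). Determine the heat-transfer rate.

Q = 447 W

Treat each layer as a resistance in series:
  R_cast iron = (1/3.22 − 1/3.24)/(4πk) = 0.001917/(4π·64.9) = 2.351×10^-6 K/W
  R_aerogel blanket = (1/3.24 − 1/3.47)/(4πk) = 0.02046/(4π·0.0160) = 0.1017 K/W
  R_conv,out = 1/(4πr²h) = 1/(4π·3.47²·7.66) = 8.628×10^-4 K/W
ΣR = 2.351×10^-6 + 0.1017 + 8.628×10^-4 = 0.1026 K/W
Q = ΔT/ΣR = (53.4 °C − 7.57 °C)/0.1026 = 447 W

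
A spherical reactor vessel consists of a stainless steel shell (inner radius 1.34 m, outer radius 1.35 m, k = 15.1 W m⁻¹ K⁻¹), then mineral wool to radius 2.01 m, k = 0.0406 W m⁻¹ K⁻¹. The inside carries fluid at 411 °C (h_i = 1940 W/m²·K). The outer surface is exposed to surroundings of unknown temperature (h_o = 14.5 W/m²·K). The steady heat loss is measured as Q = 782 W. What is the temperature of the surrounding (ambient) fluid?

Sum the resistances:
  R_conv,in = 1/(4πr²h) = 1/(4π·1.34²·1940) = 2.284×10^-5 K/W
  R_stainless steel = (1/1.34 − 1/1.35)/(4πk) = 0.005528/(4π·15.1) = 2.913×10^-5 K/W
  R_mineral wool = (1/1.35 − 1/2.01)/(4πk) = 0.2432/(4π·0.0406) = 0.4767 K/W
  R_conv,out = 1/(4πr²h) = 1/(4π·2.01²·14.5) = 0.001358 K/W
ΣR = 0.4781 K/W
ΔT = Q·ΣR = 782 × 0.4781 = 373.9 K
Heat flows outward, so T_out = T_in − ΔT = 411 − 373.9 = 37.1 °C

T_out = 37.1 °C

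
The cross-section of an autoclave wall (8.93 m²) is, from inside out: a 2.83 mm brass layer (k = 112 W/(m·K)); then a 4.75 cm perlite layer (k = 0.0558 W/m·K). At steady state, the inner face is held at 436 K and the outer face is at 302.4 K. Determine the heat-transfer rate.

Resistance network (inner→outer):
  R_brass = L/(kA) = 0.00283/(112·8.93) = 2.830×10^-6 K/W
  R_perlite = L/(kA) = 0.0475/(0.0558·8.93) = 0.09533 K/W
ΣR = 2.830×10^-6 + 0.09533 = 0.09533 K/W
Q = ΔT/ΣR = (436 K − 302.4 K)/0.09533 = 1400 W

Q = 1400 W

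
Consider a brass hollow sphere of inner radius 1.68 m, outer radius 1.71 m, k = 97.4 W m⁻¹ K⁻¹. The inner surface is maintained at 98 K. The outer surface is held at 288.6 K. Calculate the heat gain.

Q = 22300 kW

Q = 4πk·ΔT/(1/r₁ − 1/r₂) = 4π × 97.4 × 190.6 / (1/1.68 − 1/1.71) = 2.23×10^7 W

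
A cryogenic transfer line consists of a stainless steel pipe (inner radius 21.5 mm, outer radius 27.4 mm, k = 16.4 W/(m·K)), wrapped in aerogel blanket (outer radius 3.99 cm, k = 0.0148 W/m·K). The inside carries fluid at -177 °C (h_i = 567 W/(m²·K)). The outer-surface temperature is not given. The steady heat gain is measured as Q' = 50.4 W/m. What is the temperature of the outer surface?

T_out = 27.5 °C

Series resistances:
  R'_conv,in = 1/(2πr h) = 1/(2π·0.0215·567) = 0.01306 m·K/W
  R'_stainless steel = ln(0.0274/0.0215)/(2πk) = 0.2425/(2π·16.4) = 0.002353 m·K/W
  R'_aerogel blanket = ln(0.0399/0.0274)/(2πk) = 0.3758/(2π·0.0148) = 4.042 m·K/W
ΣR = 4.057 m·K/W
ΔT = Q'·ΣR = 50.4 × 4.057 = 204.5 K
Heat flows inward, so T_out = T_in + ΔT = -177 + 204.5 = 27.5 °C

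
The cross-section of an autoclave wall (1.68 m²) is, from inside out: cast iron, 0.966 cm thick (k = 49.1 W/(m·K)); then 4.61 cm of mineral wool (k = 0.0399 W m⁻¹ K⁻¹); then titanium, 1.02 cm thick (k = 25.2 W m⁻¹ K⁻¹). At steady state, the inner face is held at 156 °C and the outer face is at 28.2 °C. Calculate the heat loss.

Series thermal resistances, inner to outer:
  R_cast iron = L/(kA) = 0.00966/(49.1·1.68) = 1.171×10^-4 K/W
  R_mineral wool = L/(kA) = 0.0461/(0.0399·1.68) = 0.6877 K/W
  R_titanium = L/(kA) = 0.0102/(25.2·1.68) = 2.409×10^-4 K/W
ΣR = 1.171×10^-4 + 0.6877 + 2.409×10^-4 = 0.6881 K/W
Q = ΔT/ΣR = (156 °C − 28.2 °C)/0.6881 = 186 W

Q = 186 W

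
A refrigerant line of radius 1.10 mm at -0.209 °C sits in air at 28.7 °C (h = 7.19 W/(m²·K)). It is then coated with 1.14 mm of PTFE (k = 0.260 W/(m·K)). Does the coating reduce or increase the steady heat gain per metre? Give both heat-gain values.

Critical radius for a cylinder: r_cr = k/h = 0.0362 m = 3.62 cm.
Outer radius after coating: r₂ = 0.00110 + 0.00114 = 0.00224 m.
Since r₁ < r_cr and r₂ ≤ r_cr, the coating moves toward the maximum at r_cr — heat gain rises.
Bare: R = 1/(2πr₁h) = 20.12 m·K/W; Q = 28.909/20.12 = 1.44 W/m.
Coated: R = R_cond + R_conv = 10.32 m·K/W; Q = 28.909/10.32 = 2.80 W/m.

increases: 1.44 → 2.80 W/m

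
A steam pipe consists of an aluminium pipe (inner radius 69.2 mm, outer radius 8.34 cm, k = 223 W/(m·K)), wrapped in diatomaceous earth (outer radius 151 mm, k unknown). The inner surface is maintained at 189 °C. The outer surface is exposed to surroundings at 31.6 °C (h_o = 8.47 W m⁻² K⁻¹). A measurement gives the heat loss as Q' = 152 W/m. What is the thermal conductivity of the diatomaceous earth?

k = 0.104 W/m·K

ΣR = ΔT/Q' = |189 − 31.6|/152 = 1.036 m·K/W
Known resistances:
  R'_aluminium = ln(0.0834/0.0692)/(2πk) = 0.1866/(2π·223) = 1.332×10^-4 m·K/W
  R'_conv,out = 1/(2πr h) = 1/(2π·0.151·8.47) = 0.1244 m·K/W
R_diatomaceous earth = ΣR − ΣR_known = 1.036 − 0.1245 = 0.9115 m·K/W
ln(r₂/r₁)/(2πk) = 0.9115 ⇒ k = 0.5936/(2π·0.9115) = 0.104 W/m·K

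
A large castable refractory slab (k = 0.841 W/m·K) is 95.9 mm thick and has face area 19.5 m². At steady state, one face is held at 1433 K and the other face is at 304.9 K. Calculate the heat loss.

Q = 1.93×10^5 W

Q = kA·ΔT/L = 0.841 × 19.5 × |1433 K − 304.9 K| / 0.0959 = 1.93×10^5 W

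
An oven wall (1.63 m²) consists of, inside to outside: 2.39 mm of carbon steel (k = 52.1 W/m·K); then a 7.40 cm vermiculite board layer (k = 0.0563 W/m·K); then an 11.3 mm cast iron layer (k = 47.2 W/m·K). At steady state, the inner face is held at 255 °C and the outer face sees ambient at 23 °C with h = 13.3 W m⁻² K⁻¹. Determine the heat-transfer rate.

Q = 272 W

Series thermal resistances, inner to outer:
  R_carbon steel = L/(kA) = 0.00239/(52.1·1.63) = 2.814×10^-5 K/W
  R_vermiculite board = L/(kA) = 0.0740/(0.0563·1.63) = 0.8064 K/W
  R_cast iron = L/(kA) = 0.0113/(47.2·1.63) = 1.469×10^-4 K/W
  R_conv,out = 1/(hA) = 1/(13.3·1.63) = 0.04613 K/W
ΣR = 2.814×10^-5 + 0.8064 + 1.469×10^-4 + 0.04613 = 0.8527 K/W
Q = ΔT/ΣR = (255 °C − 23 °C)/0.8527 = 272 W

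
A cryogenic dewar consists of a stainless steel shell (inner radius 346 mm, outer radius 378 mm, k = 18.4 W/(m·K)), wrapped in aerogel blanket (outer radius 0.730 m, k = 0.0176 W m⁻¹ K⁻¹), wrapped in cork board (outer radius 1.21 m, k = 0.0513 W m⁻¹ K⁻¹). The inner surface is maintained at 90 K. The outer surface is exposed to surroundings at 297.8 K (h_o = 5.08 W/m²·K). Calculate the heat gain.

Q = 31.4 W

Series thermal resistances, inner to outer:
  R_stainless steel = (1/0.346 − 1/0.378)/(4πk) = 0.2447/(4π·18.4) = 0.001058 K/W
  R_aerogel blanket = (1/0.378 − 1/0.730)/(4πk) = 1.276/(4π·0.0176) = 5.768 K/W
  R_cork board = (1/0.730 − 1/1.21)/(4πk) = 0.5434/(4π·0.0513) = 0.8430 K/W
  R_conv,out = 1/(4πr²h) = 1/(4π·1.21²·5.08) = 0.01070 K/W
ΣR = 0.001058 + 5.768 + 0.8430 + 0.01070 = 6.623 K/W
Q = ΔT/ΣR = (90 K − 297.8 K)/6.623 = -31.4 W
(Negative Q ⇒ heat flows inward; heat gain = 31.4 W.)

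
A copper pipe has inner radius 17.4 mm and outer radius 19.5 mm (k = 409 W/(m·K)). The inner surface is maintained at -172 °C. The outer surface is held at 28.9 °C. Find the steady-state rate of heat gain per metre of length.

Q' = 2πk·ΔT/ln(r₂/r₁) = 2π × 409 × 200.9 / ln(0.0195/0.0174) = 4.53×10^6 W/m

Q' = 4530 kW/m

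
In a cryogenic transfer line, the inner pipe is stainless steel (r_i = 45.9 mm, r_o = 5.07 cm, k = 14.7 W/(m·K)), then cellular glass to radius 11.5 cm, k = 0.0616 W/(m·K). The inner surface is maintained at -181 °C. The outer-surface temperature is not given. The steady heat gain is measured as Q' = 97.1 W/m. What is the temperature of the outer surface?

T_out = 24.6 °C

Sum the resistances:
  R'_stainless steel = ln(0.0507/0.0459)/(2πk) = 0.09946/(2π·14.7) = 0.001077 m·K/W
  R'_cellular glass = ln(0.115/0.0507)/(2πk) = 0.8190/(2π·0.0616) = 2.116 m·K/W
ΣR = 2.117 m·K/W
ΔT = Q'·ΣR = 97.1 × 2.117 = 205.6 K
Heat flows inward, so T_out = T_in + ΔT = -181 + 205.6 = 24.6 °C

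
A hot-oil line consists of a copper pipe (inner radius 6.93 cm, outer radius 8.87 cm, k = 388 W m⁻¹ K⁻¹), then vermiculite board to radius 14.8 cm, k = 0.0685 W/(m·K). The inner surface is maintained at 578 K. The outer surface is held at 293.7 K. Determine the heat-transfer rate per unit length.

Q' = 239 W/m

Resistance network (inner→outer):
  R'_copper = ln(0.0887/0.0693)/(2πk) = 0.2468/(2π·388) = 1.012×10^-4 m·K/W
  R'_vermiculite board = ln(0.148/0.0887)/(2πk) = 0.5120/(2π·0.0685) = 1.189 m·K/W
ΣR = 1.012×10^-4 + 1.189 = 1.189 m·K/W
Q' = ΔT/ΣR = (578 K − 293.7 K)/1.189 = 239 W/m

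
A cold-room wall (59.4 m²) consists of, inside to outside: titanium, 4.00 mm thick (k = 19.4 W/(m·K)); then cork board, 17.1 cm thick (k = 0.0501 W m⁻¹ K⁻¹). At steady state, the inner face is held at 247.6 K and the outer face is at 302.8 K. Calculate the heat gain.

Treat each layer as a resistance in series:
  R_titanium = L/(kA) = 0.00400/(19.4·59.4) = 3.471×10^-6 K/W
  R_cork board = L/(kA) = 0.171/(0.0501·59.4) = 0.05746 K/W
ΣR = 3.471×10^-6 + 0.05746 = 0.05746 K/W
Q = ΔT/ΣR = (247.6 K − 302.8 K)/0.05746 = -961 W
(Negative Q ⇒ heat flows inward; heat gain = 961 W.)

Q = 961 W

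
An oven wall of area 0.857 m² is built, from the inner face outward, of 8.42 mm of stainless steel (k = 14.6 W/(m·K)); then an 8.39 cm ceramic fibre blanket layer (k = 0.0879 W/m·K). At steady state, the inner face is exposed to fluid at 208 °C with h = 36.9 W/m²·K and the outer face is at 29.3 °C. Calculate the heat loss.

Q = 156 W

Resistance network (inner→outer):
  R_conv,in = 1/(hA) = 1/(36.9·0.857) = 0.03162 K/W
  R_stainless steel = L/(kA) = 0.00842/(14.6·0.857) = 6.729×10^-4 K/W
  R_ceramic fibre blanket = L/(kA) = 0.0839/(0.0879·0.857) = 1.114 K/W
ΣR = 0.03162 + 6.729×10^-4 + 1.114 = 1.146 K/W
Q = ΔT/ΣR = (208 °C − 29.3 °C)/1.146 = 156 W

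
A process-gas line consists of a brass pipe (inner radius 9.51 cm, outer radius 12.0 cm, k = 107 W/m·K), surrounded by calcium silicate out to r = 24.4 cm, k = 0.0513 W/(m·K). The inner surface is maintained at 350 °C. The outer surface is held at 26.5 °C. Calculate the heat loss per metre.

Q' = 147 W/m

Treat each layer as a resistance in series:
  R'_brass = ln(0.120/0.0951)/(2πk) = 0.2326/(2π·107) = 3.459×10^-4 m·K/W
  R'_calcium silicate = ln(0.244/0.120)/(2πk) = 0.7097/(2π·0.0513) = 2.202 m·K/W
ΣR = 3.459×10^-4 + 2.202 = 2.202 m·K/W
Q' = ΔT/ΣR = (350 °C − 26.5 °C)/2.202 = 147 W/m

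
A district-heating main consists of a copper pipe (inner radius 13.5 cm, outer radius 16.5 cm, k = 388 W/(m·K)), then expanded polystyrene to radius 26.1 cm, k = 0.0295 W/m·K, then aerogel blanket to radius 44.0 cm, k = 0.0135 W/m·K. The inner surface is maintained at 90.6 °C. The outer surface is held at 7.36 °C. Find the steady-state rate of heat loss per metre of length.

Q' = 9.64 W/m

Resistance network (inner→outer):
  R'_copper = ln(0.165/0.135)/(2πk) = 0.2007/(2π·388) = 8.231×10^-5 m·K/W
  R'_expanded polystyrene = ln(0.261/0.165)/(2πk) = 0.4586/(2π·0.0295) = 2.474 m·K/W
  R'_aerogel blanket = ln(0.440/0.261)/(2πk) = 0.5223/(2π·0.0135) = 6.157 m·K/W
ΣR = 8.231×10^-5 + 2.474 + 6.157 = 8.631 m·K/W
Q' = ΔT/ΣR = (90.6 °C − 7.36 °C)/8.631 = 9.64 W/m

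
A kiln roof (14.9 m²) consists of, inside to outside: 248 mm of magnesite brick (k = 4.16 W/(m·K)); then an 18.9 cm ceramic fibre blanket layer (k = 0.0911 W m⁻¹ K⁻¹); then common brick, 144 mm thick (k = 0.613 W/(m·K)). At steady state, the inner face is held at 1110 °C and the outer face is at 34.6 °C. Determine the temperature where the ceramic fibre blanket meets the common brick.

T = 141 °C

Resistance network (inner→outer):
  R_magnesite brick = L/(kA) = 0.248/(4.16·14.9) = 0.004001 K/W
  R_ceramic fibre blanket = L/(kA) = 0.189/(0.0911·14.9) = 0.1392 K/W
  R_common brick = L/(kA) = 0.144/(0.613·14.9) = 0.01577 K/W
ΣR = 0.004001 + 0.1392 + 0.01577 = 0.1590 K/W
Q = ΔT/ΣR = (1110 °C − 34.6 °C)/0.1590 = 6764 W
From the inner boundary to the ceramic fibre blanket/common brick interface, ΣR_partial = 0.1432 K/W.
T_interface = T_in − Q·ΣR_partial = 1110 °C − (6764)(0.1432) = 141 °C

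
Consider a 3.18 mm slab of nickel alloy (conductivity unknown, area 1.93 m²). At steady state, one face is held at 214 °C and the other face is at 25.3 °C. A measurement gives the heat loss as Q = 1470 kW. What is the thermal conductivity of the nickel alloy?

k = 12.8 W/m·K

ΣR = ΔT/Q = |214 − 25.3|/1.47×10^6 = 1.284×10^-4 K/W
L/(kA) = 1.284×10^-4 ⇒ k = 0.00318/(1.284×10^-4·1.93) = 12.8 W/m·K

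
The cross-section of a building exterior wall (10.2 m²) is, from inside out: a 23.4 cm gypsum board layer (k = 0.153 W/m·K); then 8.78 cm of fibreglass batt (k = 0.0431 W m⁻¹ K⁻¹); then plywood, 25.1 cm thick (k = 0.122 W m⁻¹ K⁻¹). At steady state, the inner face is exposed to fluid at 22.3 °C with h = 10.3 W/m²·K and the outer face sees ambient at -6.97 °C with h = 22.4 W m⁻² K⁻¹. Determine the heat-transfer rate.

Series thermal resistances, inner to outer:
  R_conv,in = 1/(hA) = 1/(10.3·10.2) = 0.009518 K/W
  R_gypsum board = L/(kA) = 0.234/(0.153·10.2) = 0.1499 K/W
  R_fibreglass batt = L/(kA) = 0.0878/(0.0431·10.2) = 0.1997 K/W
  R_plywood = L/(kA) = 0.251/(0.122·10.2) = 0.2017 K/W
  R_conv,out = 1/(hA) = 1/(22.4·10.2) = 0.004377 K/W
ΣR = 0.009518 + 0.1499 + 0.1997 + 0.2017 + 0.004377 = 0.5652 K/W
Q = ΔT/ΣR = (22.3 °C − -6.97 °C)/0.5652 = 51.8 W

Q = 51.8 W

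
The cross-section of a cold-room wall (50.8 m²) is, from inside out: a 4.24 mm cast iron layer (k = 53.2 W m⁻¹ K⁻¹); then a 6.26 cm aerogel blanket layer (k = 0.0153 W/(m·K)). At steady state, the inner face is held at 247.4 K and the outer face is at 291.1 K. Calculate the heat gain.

Q = 543 W

Resistance network (inner→outer):
  R_cast iron = L/(kA) = 0.00424/(53.2·50.8) = 1.569×10^-6 K/W
  R_aerogel blanket = L/(kA) = 0.0626/(0.0153·50.8) = 0.08054 K/W
ΣR = 1.569×10^-6 + 0.08054 = 0.08054 K/W
Q = ΔT/ΣR = (247.4 K − 291.1 K)/0.08054 = -543 W
(Negative Q ⇒ heat flows inward; heat gain = 543 W.)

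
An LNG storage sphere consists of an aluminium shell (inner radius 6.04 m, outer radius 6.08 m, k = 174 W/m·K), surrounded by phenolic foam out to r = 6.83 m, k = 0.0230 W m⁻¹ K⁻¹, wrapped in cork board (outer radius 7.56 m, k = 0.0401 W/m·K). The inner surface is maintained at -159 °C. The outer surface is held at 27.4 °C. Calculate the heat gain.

Treat each layer as a resistance in series:
  R_aluminium = (1/6.04 − 1/6.08)/(4πk) = 0.001089/(4π·174) = 4.982×10^-7 K/W
  R_phenolic foam = (1/6.08 − 1/6.83)/(4πk) = 0.01806/(4π·0.0230) = 0.06249 K/W
  R_cork board = (1/6.83 − 1/7.56)/(4πk) = 0.01414/(4π·0.0401) = 0.02806 K/W
ΣR = 4.982×10^-7 + 0.06249 + 0.02806 = 0.09055 K/W
Q = ΔT/ΣR = (-159 °C − 27.4 °C)/0.09055 = -2060 W
(Negative Q ⇒ heat flows inward; heat gain = 2060 W.)

Q = 2060 W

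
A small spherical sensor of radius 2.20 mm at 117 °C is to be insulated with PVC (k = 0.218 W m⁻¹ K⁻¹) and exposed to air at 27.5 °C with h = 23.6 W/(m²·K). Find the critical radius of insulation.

For a sphere, r_cr = 2k_ins/h = 2·0.218/23.6 = 0.0185 m = 1.85 cm

r_cr = 1.85 cm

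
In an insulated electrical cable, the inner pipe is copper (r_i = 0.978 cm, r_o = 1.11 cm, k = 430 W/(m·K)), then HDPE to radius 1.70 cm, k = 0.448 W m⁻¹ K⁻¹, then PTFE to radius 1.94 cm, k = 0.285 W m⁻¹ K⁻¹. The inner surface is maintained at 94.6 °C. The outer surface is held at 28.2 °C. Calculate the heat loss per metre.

Q' = 295 W/m

Series thermal resistances, inner to outer:
  R'_copper = ln(0.0111/0.00978)/(2πk) = 0.1266/(2π·430) = 4.686×10^-5 m·K/W
  R'_HDPE = ln(0.0170/0.0111)/(2πk) = 0.4263/(2π·0.448) = 0.1514 m·K/W
  R'_PTFE = ln(0.0194/0.0170)/(2πk) = 0.1321/(2π·0.285) = 0.07375 m·K/W
ΣR = 4.686×10^-5 + 0.1514 + 0.07375 = 0.2252 m·K/W
Q' = ΔT/ΣR = (94.6 °C − 28.2 °C)/0.2252 = 295 W/m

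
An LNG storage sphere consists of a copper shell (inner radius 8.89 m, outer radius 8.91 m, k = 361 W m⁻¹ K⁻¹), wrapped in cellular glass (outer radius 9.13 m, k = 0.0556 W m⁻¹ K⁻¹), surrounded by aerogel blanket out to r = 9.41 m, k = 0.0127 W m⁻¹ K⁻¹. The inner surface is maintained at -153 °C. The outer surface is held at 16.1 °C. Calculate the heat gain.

Q = 6.96 kW

Series thermal resistances, inner to outer:
  R_copper = (1/8.89 − 1/8.91)/(4πk) = 2.525×10^-4/(4π·361) = 5.566×10^-8 K/W
  R_cellular glass = (1/8.91 − 1/9.13)/(4πk) = 0.002704/(4π·0.0556) = 0.003871 K/W
  R_aerogel blanket = (1/9.13 − 1/9.41)/(4πk) = 0.003259/(4π·0.0127) = 0.02042 K/W
ΣR = 5.566×10^-8 + 0.003871 + 0.02042 = 0.02429 K/W
Q = ΔT/ΣR = (-153 °C − 16.1 °C)/0.02429 = -6960 W
(Negative Q ⇒ heat flows inward; heat gain = 6960 W.)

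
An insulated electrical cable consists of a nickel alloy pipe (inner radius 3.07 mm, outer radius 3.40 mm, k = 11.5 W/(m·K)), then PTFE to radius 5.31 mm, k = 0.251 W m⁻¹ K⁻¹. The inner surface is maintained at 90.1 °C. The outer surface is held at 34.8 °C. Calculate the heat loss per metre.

Q' = 195 W/m

Resistance network (inner→outer):
  R'_nickel alloy = ln(0.00340/0.00307)/(2πk) = 0.1021/(2π·11.5) = 0.001413 m·K/W
  R'_PTFE = ln(0.00531/0.00340)/(2πk) = 0.4458/(2π·0.251) = 0.2827 m·K/W
ΣR = 0.001413 + 0.2827 = 0.2841 m·K/W
Q' = ΔT/ΣR = (90.1 °C − 34.8 °C)/0.2841 = 195 W/m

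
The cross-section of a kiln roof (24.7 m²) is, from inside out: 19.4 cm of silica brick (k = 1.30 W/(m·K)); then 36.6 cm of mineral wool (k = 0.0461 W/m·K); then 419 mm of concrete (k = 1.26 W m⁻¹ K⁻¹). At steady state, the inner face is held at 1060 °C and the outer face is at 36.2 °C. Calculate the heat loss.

Series thermal resistances, inner to outer:
  R_silica brick = L/(kA) = 0.194/(1.30·24.7) = 0.006042 K/W
  R_mineral wool = L/(kA) = 0.366/(0.0461·24.7) = 0.3214 K/W
  R_concrete = L/(kA) = 0.419/(1.26·24.7) = 0.01346 K/W
ΣR = 0.006042 + 0.3214 + 0.01346 = 0.3409 K/W
Q = ΔT/ΣR = (1060 °C − 36.2 °C)/0.3409 = 3000 W

Q = 3000 W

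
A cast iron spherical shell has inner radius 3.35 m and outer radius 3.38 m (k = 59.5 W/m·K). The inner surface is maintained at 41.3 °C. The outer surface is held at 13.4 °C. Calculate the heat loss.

Q = 7870 kW

Q = 4πk·ΔT/(1/r₁ − 1/r₂) = 4π × 59.5 × 27.9 / (1/3.35 − 1/3.38) = 7.87×10^6 W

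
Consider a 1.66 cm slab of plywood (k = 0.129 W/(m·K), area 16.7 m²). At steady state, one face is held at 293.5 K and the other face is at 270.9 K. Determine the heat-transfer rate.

Q = kA·ΔT/L = 0.129 × 16.7 × |293.5 K − 270.9 K| / 0.0166 = 2930 W

Q = 2.93 kW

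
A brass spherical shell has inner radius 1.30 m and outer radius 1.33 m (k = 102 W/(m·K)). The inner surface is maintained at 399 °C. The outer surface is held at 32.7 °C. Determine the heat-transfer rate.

Q = 4πk·ΔT/(1/r₁ − 1/r₂) = 4π × 102 × 366.3 / (1/1.30 − 1/1.33) = 2.71×10^7 W

Q = 2.71×10^7 W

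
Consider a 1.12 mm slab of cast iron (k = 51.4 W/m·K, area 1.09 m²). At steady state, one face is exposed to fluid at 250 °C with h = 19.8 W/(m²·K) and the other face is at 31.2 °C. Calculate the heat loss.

Q = 4.72 kW

Series thermal resistances, inner to outer:
  R_conv,in = 1/(hA) = 1/(19.8·1.09) = 0.04633 K/W
  R_cast iron = L/(kA) = 0.00112/(51.4·1.09) = 1.999×10^-5 K/W
ΣR = 0.04633 + 1.999×10^-5 = 0.04635 K/W
Q = ΔT/ΣR = (250 °C − 31.2 °C)/0.04635 = 4720 W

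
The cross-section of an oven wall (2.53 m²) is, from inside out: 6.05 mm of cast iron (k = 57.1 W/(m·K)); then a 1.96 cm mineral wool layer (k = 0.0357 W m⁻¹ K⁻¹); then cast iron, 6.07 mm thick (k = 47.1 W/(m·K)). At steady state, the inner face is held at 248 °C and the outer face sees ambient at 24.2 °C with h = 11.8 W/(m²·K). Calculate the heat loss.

Q = 893 W

Resistance network (inner→outer):
  R_cast iron = L/(kA) = 0.00605/(57.1·2.53) = 4.188×10^-5 K/W
  R_mineral wool = L/(kA) = 0.0196/(0.0357·2.53) = 0.2170 K/W
  R_cast iron = L/(kA) = 0.00607/(47.1·2.53) = 5.094×10^-5 K/W
  R_conv,out = 1/(hA) = 1/(11.8·2.53) = 0.03350 K/W
ΣR = 4.188×10^-5 + 0.2170 + 5.094×10^-5 + 0.03350 = 0.2506 K/W
Q = ΔT/ΣR = (248 °C − 24.2 °C)/0.2506 = 893 W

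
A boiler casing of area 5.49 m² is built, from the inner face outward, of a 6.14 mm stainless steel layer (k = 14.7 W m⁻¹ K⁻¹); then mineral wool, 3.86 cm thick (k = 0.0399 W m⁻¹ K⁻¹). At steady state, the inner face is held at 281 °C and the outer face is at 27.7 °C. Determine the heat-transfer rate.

Treat each layer as a resistance in series:
  R_stainless steel = L/(kA) = 0.00614/(14.7·5.49) = 7.608×10^-5 K/W
  R_mineral wool = L/(kA) = 0.0386/(0.0399·5.49) = 0.1762 K/W
ΣR = 7.608×10^-5 + 0.1762 = 0.1763 K/W
Q = ΔT/ΣR = (281 °C − 27.7 °C)/0.1763 = 1440 W

Q = 1440 W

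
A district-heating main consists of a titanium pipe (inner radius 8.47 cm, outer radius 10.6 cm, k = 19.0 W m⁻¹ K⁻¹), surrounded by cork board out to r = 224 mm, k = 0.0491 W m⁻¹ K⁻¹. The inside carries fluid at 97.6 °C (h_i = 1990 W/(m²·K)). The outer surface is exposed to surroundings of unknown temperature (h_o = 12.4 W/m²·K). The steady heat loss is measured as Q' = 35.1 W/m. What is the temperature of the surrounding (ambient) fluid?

T_out = 10.4 °C

Sum the resistances:
  R'_conv,in = 1/(2πr h) = 1/(2π·0.0847·1990) = 9.442×10^-4 m·K/W
  R'_titanium = ln(0.106/0.0847)/(2πk) = 0.2243/(2π·19.0) = 0.001879 m·K/W
  R'_cork board = ln(0.224/0.106)/(2πk) = 0.7482/(2π·0.0491) = 2.425 m·K/W
  R'_conv,out = 1/(2πr h) = 1/(2π·0.224·12.4) = 0.05730 m·K/W
ΣR = 2.485 m·K/W
ΔT = Q'·ΣR = 35.1 × 2.485 = 87.22 K
Heat flows outward, so T_out = T_in − ΔT = 97.6 − 87.22 = 10.4 °C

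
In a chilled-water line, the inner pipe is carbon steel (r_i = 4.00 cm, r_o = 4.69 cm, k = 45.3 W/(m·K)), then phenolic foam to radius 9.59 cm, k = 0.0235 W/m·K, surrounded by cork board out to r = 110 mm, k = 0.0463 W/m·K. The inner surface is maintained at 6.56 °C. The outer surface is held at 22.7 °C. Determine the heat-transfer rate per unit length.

Series thermal resistances, inner to outer:
  R'_carbon steel = ln(0.0469/0.0400)/(2πk) = 0.1591/(2π·45.3) = 5.591×10^-4 m·K/W
  R'_phenolic foam = ln(0.0959/0.0469)/(2πk) = 0.7153/(2π·0.0235) = 4.844 m·K/W
  R'_cork board = ln(0.110/0.0959)/(2πk) = 0.1372/(2π·0.0463) = 0.4715 m·K/W
ΣR = 5.591×10^-4 + 4.844 + 0.4715 = 5.316 m·K/W
Q' = ΔT/ΣR = (6.56 °C − 22.7 °C)/5.316 = -3.04 W/m
(Negative Q' ⇒ heat flows inward; heat gain = 3.04 W/m.)

Q' = 3.04 W/m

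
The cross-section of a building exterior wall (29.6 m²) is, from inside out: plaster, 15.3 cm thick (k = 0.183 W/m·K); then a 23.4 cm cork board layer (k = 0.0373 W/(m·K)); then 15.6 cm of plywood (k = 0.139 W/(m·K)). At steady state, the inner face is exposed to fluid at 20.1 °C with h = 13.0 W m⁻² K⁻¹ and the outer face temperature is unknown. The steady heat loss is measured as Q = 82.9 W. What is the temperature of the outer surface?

Sum the resistances:
  R_conv,in = 1/(hA) = 1/(13.0·29.6) = 0.002599 K/W
  R_plaster = L/(kA) = 0.153/(0.183·29.6) = 0.02825 K/W
  R_cork board = L/(kA) = 0.234/(0.0373·29.6) = 0.2119 K/W
  R_plywood = L/(kA) = 0.156/(0.139·29.6) = 0.03792 K/W
ΣR = 0.2807 K/W
ΔT = Q·ΣR = 82.9 × 0.2807 = 23.27 K
Heat flows outward, so T_out = T_in − ΔT = 20.1 − 23.27 = -3.17 °C

T_out = -3.17 °C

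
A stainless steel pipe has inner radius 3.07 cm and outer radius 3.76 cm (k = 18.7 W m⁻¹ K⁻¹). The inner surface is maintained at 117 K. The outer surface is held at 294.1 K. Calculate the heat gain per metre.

Q' = 2πk·ΔT/ln(r₂/r₁) = 2π × 18.7 × 177.1 / ln(0.0376/0.0307) = 1.03×10^5 W/m

Q' = 103 kW/m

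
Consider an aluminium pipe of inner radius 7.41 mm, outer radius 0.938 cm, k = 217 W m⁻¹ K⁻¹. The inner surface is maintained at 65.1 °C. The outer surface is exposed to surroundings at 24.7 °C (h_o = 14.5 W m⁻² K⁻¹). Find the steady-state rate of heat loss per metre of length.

Q' = 34.5 W/m

Series thermal resistances, inner to outer:
  R'_aluminium = ln(0.00938/0.00741)/(2πk) = 0.2357/(2π·217) = 1.729×10^-4 m·K/W
  R'_conv,out = 1/(2πr h) = 1/(2π·0.00938·14.5) = 1.170 m·K/W
ΣR = 1.729×10^-4 + 1.170 = 1.170 m·K/W
Q' = ΔT/ΣR = (65.1 °C − 24.7 °C)/1.170 = 34.5 W/m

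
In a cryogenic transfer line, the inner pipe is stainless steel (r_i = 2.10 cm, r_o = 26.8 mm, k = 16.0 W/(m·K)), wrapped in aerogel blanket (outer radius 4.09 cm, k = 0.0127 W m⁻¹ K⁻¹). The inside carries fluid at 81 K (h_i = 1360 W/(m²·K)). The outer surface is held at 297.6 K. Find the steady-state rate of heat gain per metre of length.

Q' = 40.8 W/m

Treat each layer as a resistance in series:
  R'_conv,in = 1/(2πr h) = 1/(2π·0.0210·1360) = 0.005573 m·K/W
  R'_stainless steel = ln(0.0268/0.0210)/(2πk) = 0.2439/(2π·16.0) = 0.002426 m·K/W
  R'_aerogel blanket = ln(0.0409/0.0268)/(2πk) = 0.4227/(2π·0.0127) = 5.298 m·K/W
ΣR = 0.005573 + 0.002426 + 5.298 = 5.306 m·K/W
Q' = ΔT/ΣR = (81 K − 297.6 K)/5.306 = -40.8 W/m
(Negative Q' ⇒ heat flows inward; heat gain = 40.8 W/m.)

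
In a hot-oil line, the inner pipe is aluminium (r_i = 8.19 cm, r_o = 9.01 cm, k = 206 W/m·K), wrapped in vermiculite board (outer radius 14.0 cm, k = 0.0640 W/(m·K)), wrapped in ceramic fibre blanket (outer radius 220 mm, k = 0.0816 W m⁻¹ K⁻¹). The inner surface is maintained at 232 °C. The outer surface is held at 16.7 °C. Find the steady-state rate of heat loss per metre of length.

Series thermal resistances, inner to outer:
  R'_aluminium = ln(0.0901/0.0819)/(2πk) = 0.09542/(2π·206) = 7.372×10^-5 m·K/W
  R'_vermiculite board = ln(0.140/0.0901)/(2πk) = 0.4407/(2π·0.0640) = 1.096 m·K/W
  R'_ceramic fibre blanket = ln(0.220/0.140)/(2πk) = 0.4520/(2π·0.0816) = 0.8816 m·K/W
ΣR = 7.372×10^-5 + 1.096 + 0.8816 = 1.978 m·K/W
Q' = ΔT/ΣR = (232 °C − 16.7 °C)/1.978 = 109 W/m

Q' = 109 W/m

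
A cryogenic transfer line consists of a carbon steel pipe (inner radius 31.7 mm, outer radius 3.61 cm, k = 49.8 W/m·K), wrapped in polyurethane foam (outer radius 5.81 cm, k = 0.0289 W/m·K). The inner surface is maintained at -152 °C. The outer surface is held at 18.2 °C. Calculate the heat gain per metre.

Q' = 64.9 W/m

Resistance network (inner→outer):
  R'_carbon steel = ln(0.0361/0.0317)/(2πk) = 0.1300/(2π·49.8) = 4.154×10^-4 m·K/W
  R'_polyurethane foam = ln(0.0581/0.0361)/(2πk) = 0.4759/(2π·0.0289) = 2.621 m·K/W
ΣR = 4.154×10^-4 + 2.621 = 2.621 m·K/W
Q' = ΔT/ΣR = (-152 °C − 18.2 °C)/2.621 = -64.9 W/m
(Negative Q' ⇒ heat flows inward; heat gain = 64.9 W/m.)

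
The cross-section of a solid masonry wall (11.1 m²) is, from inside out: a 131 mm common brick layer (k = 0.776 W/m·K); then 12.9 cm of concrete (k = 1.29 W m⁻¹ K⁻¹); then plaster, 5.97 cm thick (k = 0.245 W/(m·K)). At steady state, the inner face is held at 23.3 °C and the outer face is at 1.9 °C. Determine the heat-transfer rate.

Treat each layer as a resistance in series:
  R_common brick = L/(kA) = 0.131/(0.776·11.1) = 0.01521 K/W
  R_concrete = L/(kA) = 0.129/(1.29·11.1) = 0.009009 K/W
  R_plaster = L/(kA) = 0.0597/(0.245·11.1) = 0.02195 K/W
ΣR = 0.01521 + 0.009009 + 0.02195 = 0.04617 K/W
Q = ΔT/ΣR = (23.3 °C − 1.9 °C)/0.04617 = 464 W

Q = 464 W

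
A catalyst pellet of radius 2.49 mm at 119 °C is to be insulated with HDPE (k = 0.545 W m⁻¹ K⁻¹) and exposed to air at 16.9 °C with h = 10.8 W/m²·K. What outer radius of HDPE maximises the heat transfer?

For a sphere, r_cr = 2k_ins/h = 2·0.545/10.8 = 0.101 m = 10.1 cm

r_cr = 10.1 cm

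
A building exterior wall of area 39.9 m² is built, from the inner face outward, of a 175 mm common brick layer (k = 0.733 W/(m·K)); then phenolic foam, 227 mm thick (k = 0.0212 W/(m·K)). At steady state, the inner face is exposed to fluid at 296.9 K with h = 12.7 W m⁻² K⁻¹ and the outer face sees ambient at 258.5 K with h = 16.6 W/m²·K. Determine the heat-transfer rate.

Resistance network (inner→outer):
  R_conv,in = 1/(hA) = 1/(12.7·39.9) = 0.001973 K/W
  R_common brick = L/(kA) = 0.175/(0.733·39.9) = 0.005984 K/W
  R_phenolic foam = L/(kA) = 0.227/(0.0212·39.9) = 0.2684 K/W
  R_conv,out = 1/(hA) = 1/(16.6·39.9) = 0.001510 K/W
ΣR = 0.001973 + 0.005984 + 0.2684 + 0.001510 = 0.2779 K/W
Q = ΔT/ΣR = (296.9 K − 258.5 K)/0.2779 = 138 W

Q = 138 W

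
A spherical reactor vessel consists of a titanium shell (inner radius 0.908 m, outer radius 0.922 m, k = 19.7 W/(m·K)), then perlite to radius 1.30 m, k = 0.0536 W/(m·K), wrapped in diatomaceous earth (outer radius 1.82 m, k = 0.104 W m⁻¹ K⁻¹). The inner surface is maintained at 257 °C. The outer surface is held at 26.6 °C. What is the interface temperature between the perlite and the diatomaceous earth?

Resistance network (inner→outer):
  R_titanium = (1/0.908 − 1/0.922)/(4πk) = 0.01672/(4π·19.7) = 6.755×10^-5 K/W
  R_perlite = (1/0.922 − 1/1.30)/(4πk) = 0.3154/(4π·0.0536) = 0.4682 K/W
  R_diatomaceous earth = (1/1.30 − 1/1.82)/(4πk) = 0.2198/(4π·0.104) = 0.1682 K/W
ΣR = 6.755×10^-5 + 0.4682 + 0.1682 = 0.6365 K/W
Q = ΔT/ΣR = (257 °C − 26.6 °C)/0.6365 = 362.0 W
From the inner boundary to the perlite/diatomaceous earth interface, ΣR_partial = 0.4683 K/W.
T_interface = T_in − Q·ΣR_partial = 257 °C − (362.0)(0.4683) = 87.5 °C

T = 87.5 °C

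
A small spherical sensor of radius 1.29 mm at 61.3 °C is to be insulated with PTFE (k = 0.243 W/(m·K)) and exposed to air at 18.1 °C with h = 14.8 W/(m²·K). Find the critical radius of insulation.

r_cr = 3.28 cm

For a sphere, r_cr = 2k_ins/h = 2·0.243/14.8 = 0.0328 m = 3.28 cm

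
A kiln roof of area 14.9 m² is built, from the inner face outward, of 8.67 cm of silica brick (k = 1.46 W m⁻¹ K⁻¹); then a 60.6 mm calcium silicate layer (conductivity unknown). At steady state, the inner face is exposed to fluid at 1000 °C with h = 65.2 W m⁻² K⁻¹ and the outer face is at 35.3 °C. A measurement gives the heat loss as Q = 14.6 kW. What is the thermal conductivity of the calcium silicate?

ΣR = ΔT/Q = |1000 − 35.3|/14600 = 0.06608 K/W
Known resistances:
  R_conv,in = 1/(hA) = 1/(65.2·14.9) = 0.001029 K/W
  R_silica brick = L/(kA) = 0.0867/(1.46·14.9) = 0.003985 K/W
R_calcium silicate = ΣR − ΣR_known = 0.06608 − 0.005014 = 0.06107 K/W
L/(kA) = 0.06107 ⇒ k = 0.0606/(0.06107·14.9) = 0.0666 W/m·K

k = 0.0666 W/m·K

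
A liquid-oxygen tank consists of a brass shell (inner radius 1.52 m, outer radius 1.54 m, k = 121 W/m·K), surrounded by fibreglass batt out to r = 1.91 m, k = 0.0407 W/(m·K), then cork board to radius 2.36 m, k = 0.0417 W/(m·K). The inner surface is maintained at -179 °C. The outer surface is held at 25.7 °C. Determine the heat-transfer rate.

Treat each layer as a resistance in series:
  R_brass = (1/1.52 − 1/1.54)/(4πk) = 0.008544/(4π·121) = 5.619×10^-6 K/W
  R_fibreglass batt = (1/1.54 − 1/1.91)/(4πk) = 0.1258/(4π·0.0407) = 0.2459 K/W
  R_cork board = (1/1.91 − 1/2.36)/(4πk) = 0.09983/(4π·0.0417) = 0.1905 K/W
ΣR = 5.619×10^-6 + 0.2459 + 0.1905 = 0.4364 K/W
Q = ΔT/ΣR = (-179 °C − 25.7 °C)/0.4364 = -469 W
(Negative Q ⇒ heat flows inward; heat gain = 469 W.)

Q = 469 W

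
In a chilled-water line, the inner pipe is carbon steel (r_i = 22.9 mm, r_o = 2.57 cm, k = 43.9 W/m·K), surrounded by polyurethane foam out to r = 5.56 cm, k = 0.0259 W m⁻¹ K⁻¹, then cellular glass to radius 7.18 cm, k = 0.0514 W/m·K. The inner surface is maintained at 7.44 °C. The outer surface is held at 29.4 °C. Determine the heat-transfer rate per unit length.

Q' = 3.97 W/m

Series thermal resistances, inner to outer:
  R'_carbon steel = ln(0.0257/0.0229)/(2πk) = 0.1154/(2π·43.9) = 4.182×10^-4 m·K/W
  R'_polyurethane foam = ln(0.0556/0.0257)/(2πk) = 0.7717/(2π·0.0259) = 4.742 m·K/W
  R'_cellular glass = ln(0.0718/0.0556)/(2πk) = 0.2557/(2π·0.0514) = 0.7918 m·K/W
ΣR = 4.182×10^-4 + 4.742 + 0.7918 = 5.534 m·K/W
Q' = ΔT/ΣR = (7.44 °C − 29.4 °C)/5.534 = -3.97 W/m
(Negative Q' ⇒ heat flows inward; heat gain = 3.97 W/m.)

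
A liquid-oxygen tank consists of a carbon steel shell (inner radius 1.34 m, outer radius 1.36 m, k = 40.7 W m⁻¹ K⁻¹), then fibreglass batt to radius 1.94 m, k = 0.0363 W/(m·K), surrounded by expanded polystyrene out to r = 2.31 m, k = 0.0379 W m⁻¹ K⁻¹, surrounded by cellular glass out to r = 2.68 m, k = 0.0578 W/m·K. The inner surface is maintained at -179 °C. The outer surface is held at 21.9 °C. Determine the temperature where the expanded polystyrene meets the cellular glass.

T = -0.5 °C

Resistance network (inner→outer):
  R_carbon steel = (1/1.34 − 1/1.36)/(4πk) = 0.01097/(4π·40.7) = 2.146×10^-5 K/W
  R_fibreglass batt = (1/1.36 − 1/1.94)/(4πk) = 0.2198/(4π·0.0363) = 0.4819 K/W
  R_expanded polystyrene = (1/1.94 − 1/2.31)/(4πk) = 0.08256/(4π·0.0379) = 0.1734 K/W
  R_cellular glass = (1/2.31 − 1/2.68)/(4πk) = 0.05977/(4π·0.0578) = 0.08228 K/W
ΣR = 2.146×10^-5 + 0.4819 + 0.1734 + 0.08228 = 0.7376 K/W
Q = ΔT/ΣR = (-179 °C − 21.9 °C)/0.7376 = -272.4 W
From the inner boundary to the expanded polystyrene/cellular glass interface, ΣR_partial = 0.6553 K/W.
T_interface = T_in − Q·ΣR_partial = -179 °C − (-272.4)(0.6553) = -0.5 °C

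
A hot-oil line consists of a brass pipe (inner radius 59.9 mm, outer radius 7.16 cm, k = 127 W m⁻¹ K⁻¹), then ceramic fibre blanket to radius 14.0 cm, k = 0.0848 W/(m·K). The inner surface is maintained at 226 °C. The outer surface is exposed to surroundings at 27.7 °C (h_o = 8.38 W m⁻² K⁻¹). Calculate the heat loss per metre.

Q' = 142 W/m

Series thermal resistances, inner to outer:
  R'_brass = ln(0.0716/0.0599)/(2πk) = 0.1784/(2π·127) = 2.236×10^-4 m·K/W
  R'_ceramic fibre blanket = ln(0.140/0.0716)/(2πk) = 0.6705/(2π·0.0848) = 1.259 m·K/W
  R'_conv,out = 1/(2πr h) = 1/(2π·0.140·8.38) = 0.1357 m·K/W
ΣR = 2.236×10^-4 + 1.259 + 0.1357 = 1.395 m·K/W
Q' = ΔT/ΣR = (226 °C − 27.7 °C)/1.395 = 142 W/m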